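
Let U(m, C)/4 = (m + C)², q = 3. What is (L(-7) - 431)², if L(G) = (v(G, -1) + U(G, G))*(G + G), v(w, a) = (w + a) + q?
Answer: 128527569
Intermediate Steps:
U(m, C) = 4*(C + m)² (U(m, C) = 4*(m + C)² = 4*(C + m)²)
v(w, a) = 3 + a + w (v(w, a) = (w + a) + 3 = (a + w) + 3 = 3 + a + w)
L(G) = 2*G*(2 + G + 16*G²) (L(G) = ((3 - 1 + G) + 4*(G + G)²)*(G + G) = ((2 + G) + 4*(2*G)²)*(2*G) = ((2 + G) + 4*(4*G²))*(2*G) = ((2 + G) + 16*G²)*(2*G) = (2 + G + 16*G²)*(2*G) = 2*G*(2 + G + 16*G²))
(L(-7) - 431)² = (2*(-7)*(2 - 7 + 16*(-7)²) - 431)² = (2*(-7)*(2 - 7 + 16*49) - 431)² = (2*(-7)*(2 - 7 + 784) - 431)² = (2*(-7)*779 - 431)² = (-10906 - 431)² = (-11337)² = 128527569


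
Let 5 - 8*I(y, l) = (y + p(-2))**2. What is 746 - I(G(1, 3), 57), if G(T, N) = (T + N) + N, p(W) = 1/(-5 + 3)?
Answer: 24021/32 ≈ 750.66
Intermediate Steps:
p(W) = -1/2 (p(W) = 1/(-2) = -1/2)
G(T, N) = T + 2*N (G(T, N) = (N + T) + N = T + 2*N)
I(y, l) = 5/8 - (-1/2 + y)**2/8 (I(y, l) = 5/8 - (y - 1/2)**2/8 = 5/8 - (-1/2 + y)**2/8)
746 - I(G(1, 3), 57) = 746 - (5/8 - (-1 + 2*(1 + 2*3))**2/32) = 746 - (5/8 - (-1 + 2*(1 + 6))**2/32) = 746 - (5/8 - (-1 + 2*7)**2/32) = 746 - (5/8 - (-1 + 14)**2/32) = 746 - (5/8 - 1/32*13**2) = 746 - (5/8 - 1/32*169) = 746 - (5/8 - 169/32) = 746 - 1*(-149/32) = 746 + 149/32 = 24021/32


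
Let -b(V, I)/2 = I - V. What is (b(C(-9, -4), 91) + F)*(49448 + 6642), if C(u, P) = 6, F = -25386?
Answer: -1433436040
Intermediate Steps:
b(V, I) = -2*I + 2*V (b(V, I) = -2*(I - V) = -2*I + 2*V)
(b(C(-9, -4), 91) + F)*(49448 + 6642) = ((-2*91 + 2*6) - 25386)*(49448 + 6642) = ((-182 + 12) - 25386)*56090 = (-170 - 25386)*56090 = -25556*56090 = -1433436040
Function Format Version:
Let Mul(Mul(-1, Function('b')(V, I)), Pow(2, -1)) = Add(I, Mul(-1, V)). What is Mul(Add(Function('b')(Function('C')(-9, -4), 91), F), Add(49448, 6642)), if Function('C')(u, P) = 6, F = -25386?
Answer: -1433436040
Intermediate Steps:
Function('b')(V, I) = Add(Mul(-2, I), Mul(2, V)) (Function('b')(V, I) = Mul(-2, Add(I, Mul(-1, V))) = Add(Mul(-2, I), Mul(2, V)))
Mul(Add(Function('b')(Function('C')(-9, -4), 91), F), Add(49448, 6642)) = Mul(Add(Add(Mul(-2, 91), Mul(2, 6)), -25386), Add(49448, 6642)) = Mul(Add(Add(-182, 12), -25386), 56090) = Mul(Add(-170, -25386), 56090) = Mul(-25556, 56090) = -1433436040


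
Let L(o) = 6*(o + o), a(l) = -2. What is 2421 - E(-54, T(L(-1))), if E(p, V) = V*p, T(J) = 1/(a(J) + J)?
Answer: 16920/7 ≈ 2417.1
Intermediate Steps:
L(o) = 12*o (L(o) = 6*(2*o) = 12*o)
T(J) = 1/(-2 + J)
2421 - E(-54, T(L(-1))) = 2421 - (-54)/(-2 + 12*(-1)) = 2421 - (-54)/(-2 - 12) = 2421 - (-54)/(-14) = 2421 - (-1)*(-54)/14 = 2421 - 1*27/7 = 2421 - 27/7 = 16920/7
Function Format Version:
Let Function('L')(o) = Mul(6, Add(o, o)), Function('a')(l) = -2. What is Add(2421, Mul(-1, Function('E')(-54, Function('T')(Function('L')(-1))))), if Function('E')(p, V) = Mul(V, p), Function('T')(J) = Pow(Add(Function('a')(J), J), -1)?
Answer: Rational(16920, 7) ≈ 2417.1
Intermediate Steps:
Function('L')(o) = Mul(12, o) (Function('L')(o) = Mul(6, Mul(2, o)) = Mul(12, o))
Function('T')(J) = Pow(Add(-2, J), -1)
Add(2421, Mul(-1, Function('E')(-54, Function('T')(Function('L')(-1))))) = Add(2421, Mul(-1, Mul(Pow(Add(-2, Mul(12, -1)), -1), -54))) = Add(2421, Mul(-1, Mul(Pow(Add(-2, -12), -1), -54))) = Add(2421, Mul(-1, Mul(Pow(-14, -1), -54))) = Add(2421, Mul(-1, Mul(Rational(-1, 14), -54))) = Add(2421, Mul(-1, Rational(27, 7))) = Add(2421, Rational(-27, 7)) = Rational(16920, 7)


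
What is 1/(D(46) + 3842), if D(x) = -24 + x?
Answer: 1/3864 ≈ 0.00025880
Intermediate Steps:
1/(D(46) + 3842) = 1/((-24 + 46) + 3842) = 1/(22 + 3842) = 1/3864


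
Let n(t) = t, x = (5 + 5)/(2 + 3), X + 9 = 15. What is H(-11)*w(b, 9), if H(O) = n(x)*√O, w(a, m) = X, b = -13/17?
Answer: 12*I*√11 ≈ 39.799*I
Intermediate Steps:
b = -13/17 (b = -13*1/17 = -13/17 ≈ -0.76471)
X = 6 (X = -9 + 15 = 6)
x = 2 (x = 10/5 = 10*(⅕) = 2)
w(a, m) = 6
H(O) = 2*√O
H(-11)*w(b, 9) = (2*√(-11))*6 = (2*(I*√11))*6 = (2*I*√11)*6 = 12*I*√11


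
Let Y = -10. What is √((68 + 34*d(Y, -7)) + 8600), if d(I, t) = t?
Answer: √8430 ≈ 91.815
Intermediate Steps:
√((68 + 34*d(Y, -7)) + 8600) = √((68 + 34*(-7)) + 8600) = √((68 - 238) + 8600) = √(-170 + 8600) = √8430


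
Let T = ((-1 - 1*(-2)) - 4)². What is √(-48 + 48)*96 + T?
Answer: 9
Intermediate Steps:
T = 9 (T = ((-1 + 2) - 4)² = (1 - 4)² = (-3)² = 9)
√(-48 + 48)*96 + T = √(-48 + 48)*96 + 9 = √0*96 + 9 = 0*96 + 9 = 0 + 9 = 9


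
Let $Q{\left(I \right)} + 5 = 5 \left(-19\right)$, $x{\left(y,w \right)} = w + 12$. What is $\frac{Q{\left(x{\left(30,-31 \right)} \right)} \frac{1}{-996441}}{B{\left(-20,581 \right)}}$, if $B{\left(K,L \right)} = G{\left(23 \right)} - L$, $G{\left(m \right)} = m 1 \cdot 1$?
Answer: $- \frac{50}{278007039} \approx -1.7985 \cdot 10^{-7}$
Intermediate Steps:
$x{\left(y,w \right)} = 12 + w$
$G{\left(m \right)} = m$ ($G{\left(m \right)} = m 1 = m$)
$B{\left(K,L \right)} = 23 - L$
$Q{\left(I \right)} = -100$ ($Q{\left(I \right)} = -5 + 5 \left(-19\right) = -5 - 95 = -100$)
$\frac{Q{\left(x{\left(30,-31 \right)} \right)} \frac{1}{-996441}}{B{\left(-20,581 \right)}} = \frac{\left(-100\right) \frac{1}{-996441}}{23 - 581} = \frac{\left(-100\right) \left(- \frac{1}{996441}\right)}{23 - 581} = \frac{100}{996441 \left(-558\right)} = \frac{100}{996441} \left(- \frac{1}{558}\right) = - \frac{50}{278007039}$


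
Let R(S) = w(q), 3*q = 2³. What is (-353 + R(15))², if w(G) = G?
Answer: 1104601/9 ≈ 1.2273e+5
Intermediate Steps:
q = 8/3 (q = (⅓)*2³ = (⅓)*8 = 8/3 ≈ 2.6667)
R(S) = 8/3
(-353 + R(15))² = (-353 + 8/3)² = (-1051/3)² = 1104601/9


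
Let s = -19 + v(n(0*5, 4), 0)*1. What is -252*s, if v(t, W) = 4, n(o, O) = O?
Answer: 3780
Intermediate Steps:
s = -15 (s = -19 + 4*1 = -19 + 4 = -15)
-252*s = -252*(-15) = 3780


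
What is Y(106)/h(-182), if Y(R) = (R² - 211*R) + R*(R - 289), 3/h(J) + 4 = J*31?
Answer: 57453696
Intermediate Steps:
h(J) = 3/(-4 + 31*J) (h(J) = 3/(-4 + J*31) = 3/(-4 + 31*J))
Y(R) = R² - 211*R + R*(-289 + R) (Y(R) = (R² - 211*R) + R*(-289 + R) = R² - 211*R + R*(-289 + R))
Y(106)/h(-182) = (2*106*(-250 + 106))/((3/(-4 + 31*(-182)))) = (2*106*(-144))/((3/(-4 - 5642))) = -30528/(3/(-5646)) = -30528/(3*(-1/5646)) = -30528/(-1/1882) = -30528*(-1882) = 57453696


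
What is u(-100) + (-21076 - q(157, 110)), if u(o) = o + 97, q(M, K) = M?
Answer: -21236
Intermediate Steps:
u(o) = 97 + o
u(-100) + (-21076 - q(157, 110)) = (97 - 100) + (-21076 - 1*157) = -3 + (-21076 - 157) = -3 - 21233 = -21236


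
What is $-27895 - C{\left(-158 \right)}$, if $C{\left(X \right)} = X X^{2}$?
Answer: $3916417$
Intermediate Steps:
$C{\left(X \right)} = X^{3}$
$-27895 - C{\left(-158 \right)} = -27895 - \left(-158\right)^{3} = -27895 - -3944312 = -27895 + 3944312 = 3916417$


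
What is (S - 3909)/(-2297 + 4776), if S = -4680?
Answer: -8589/2479 ≈ -3.4647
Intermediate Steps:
(S - 3909)/(-2297 + 4776) = (-4680 - 3909)/(-2297 + 4776) = -8589/2479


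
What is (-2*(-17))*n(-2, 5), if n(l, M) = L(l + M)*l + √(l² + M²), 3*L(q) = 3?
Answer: -68 + 34*√29 ≈ 115.10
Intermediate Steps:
L(q) = 1 (L(q) = (⅓)*3 = 1)
n(l, M) = l + √(M² + l²) (n(l, M) = 1*l + √(l² + M²) = l + √(M² + l²))
(-2*(-17))*n(-2, 5) = (-2*(-17))*(-2 + √(5² + (-2)²)) = 34*(-2 + √(25 + 4)) = 34*(-2 + √29) = -68 + 34*√29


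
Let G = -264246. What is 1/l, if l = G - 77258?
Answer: -1/341504 ≈ -2.9282e-6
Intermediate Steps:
l = -341504 (l = -264246 - 77258 = -341504)
1/l = 1/(-341504) = -1/341504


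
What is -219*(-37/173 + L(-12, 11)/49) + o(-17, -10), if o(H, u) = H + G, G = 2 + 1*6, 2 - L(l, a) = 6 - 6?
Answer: 244980/8477 ≈ 28.899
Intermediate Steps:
L(l, a) = 2 (L(l, a) = 2 - (6 - 6) = 2 - 1*0 = 2 + 0 = 2)
G = 8 (G = 2 + 6 = 8)
o(H, u) = 8 + H (o(H, u) = H + 8 = 8 + H)
-219*(-37/173 + L(-12, 11)/49) + o(-17, -10) = -219*(-37/173 + 2/49) + (8 - 17) = -219*(-37*1/173 + 2*(1/49)) - 9 = -219*(-37/173 + 2/49) - 9 = -219*(-1467/8477) - 9 = 321273/8477 - 9 = 244980/8477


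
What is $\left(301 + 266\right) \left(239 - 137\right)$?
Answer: $57834$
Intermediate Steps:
$\left(301 + 266\right) \left(239 - 137\right) = 567 \cdot 102 = 57834$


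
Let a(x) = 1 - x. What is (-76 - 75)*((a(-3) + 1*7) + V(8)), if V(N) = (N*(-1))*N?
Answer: 8003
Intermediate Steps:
V(N) = -N² (V(N) = (-N)*N = -N²)
(-76 - 75)*((a(-3) + 1*7) + V(8)) = (-76 - 75)*(((1 - 1*(-3)) + 1*7) - 1*8²) = -151*(((1 + 3) + 7) - 1*64) = -151*((4 + 7) - 64) = -151*(11 - 64) = -151*(-53) = 8003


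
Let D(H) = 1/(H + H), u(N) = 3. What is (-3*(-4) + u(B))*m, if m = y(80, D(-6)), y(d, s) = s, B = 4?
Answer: -5/4 ≈ -1.2500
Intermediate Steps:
D(H) = 1/(2*H)
m = -1/12 (m = (1/2)/(-6) = (1/2)*(-1/6) = -1/12 ≈ -0.083333)
(-3*(-4) + u(B))*m = (-3*(-4) + 3)*(-1/12) = (12 + 3)*(-1/12) = 15*(-1/12) = -5/4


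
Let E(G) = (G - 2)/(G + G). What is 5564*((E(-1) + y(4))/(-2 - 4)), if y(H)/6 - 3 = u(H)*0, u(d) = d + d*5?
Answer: -18083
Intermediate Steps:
u(d) = 6*d (u(d) = d + 5*d = 6*d)
y(H) = 18 (y(H) = 18 + 6*((6*H)*0) = 18 + 6*0 = 18 + 0 = 18)
E(G) = (-2 + G)/(2*G) (E(G) = (-2 + G)/((2*G)) = (-2 + G)*(1/(2*G)) = (-2 + G)/(2*G))
5564*((E(-1) + y(4))/(-2 - 4)) = 5564*(((½)*(-2 - 1)/(-1) + 18)/(-2 - 4)) = 5564*(((½)*(-1)*(-3) + 18)/(-6)) = 5564*((3/2 + 18)*(-⅙)) = 5564*((39/2)*(-⅙)) = 5564*(-13/4) = -18083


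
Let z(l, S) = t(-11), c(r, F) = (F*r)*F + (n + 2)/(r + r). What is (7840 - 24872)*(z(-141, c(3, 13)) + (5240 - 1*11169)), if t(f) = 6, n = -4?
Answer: 100880536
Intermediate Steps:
c(r, F) = -1/r + r*F² (c(r, F) = (F*r)*F + (-4 + 2)/(r + r) = r*F² - 2*1/(2*r) = r*F² - 1/r = -1/r + r*F²)
z(l, S) = 6
(7840 - 24872)*(z(-141, c(3, 13)) + (5240 - 1*11169)) = (7840 - 24872)*(6 + (5240 - 1*11169)) = -17032*(6 + (5240 - 11169)) = -17032*(6 - 5929) = -17032*(-5923) = 100880536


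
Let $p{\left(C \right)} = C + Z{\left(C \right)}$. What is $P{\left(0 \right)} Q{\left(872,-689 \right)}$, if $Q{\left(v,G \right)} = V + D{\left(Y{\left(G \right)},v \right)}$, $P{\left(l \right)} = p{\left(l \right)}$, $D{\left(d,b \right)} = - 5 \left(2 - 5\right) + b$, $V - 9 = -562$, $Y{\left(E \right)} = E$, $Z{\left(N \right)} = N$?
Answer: $0$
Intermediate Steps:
$p{\left(C \right)} = 2 C$ ($p{\left(C \right)} = C + C = 2 C$)
$V = -553$ ($V = 9 - 562 = -553$)
$D{\left(d,b \right)} = 15 + b$ ($D{\left(d,b \right)} = - 5 \left(2 - 5\right) + b = \left(-5\right) \left(-3\right) + b = 15 + b$)
$P{\left(l \right)} = 2 l$
$Q{\left(v,G \right)} = -538 + v$ ($Q{\left(v,G \right)} = -553 + \left(15 + v\right) = -538 + v$)
$P{\left(0 \right)} Q{\left(872,-689 \right)} = 2 \cdot 0 \left(-538 + 872\right) = 0 \cdot 334 = 0$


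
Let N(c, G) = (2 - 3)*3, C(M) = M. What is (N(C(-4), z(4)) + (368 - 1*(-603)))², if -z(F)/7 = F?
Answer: 937024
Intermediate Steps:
z(F) = -7*F
N(c, G) = -3 (N(c, G) = -1*3 = -3)
(N(C(-4), z(4)) + (368 - 1*(-603)))² = (-3 + (368 - 1*(-603)))² = (-3 + (368 + 603))² = (-3 + 971)² = 968² = 937024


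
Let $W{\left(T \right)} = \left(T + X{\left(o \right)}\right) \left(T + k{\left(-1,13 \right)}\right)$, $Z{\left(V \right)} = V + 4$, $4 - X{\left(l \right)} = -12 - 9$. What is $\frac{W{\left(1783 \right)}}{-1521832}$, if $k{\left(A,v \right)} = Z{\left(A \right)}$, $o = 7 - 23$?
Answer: $- \frac{403636}{190229} \approx -2.1218$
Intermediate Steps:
$o = -16$ ($o = 7 - 23 = -16$)
$X{\left(l \right)} = 25$ ($X{\left(l \right)} = 4 - \left(-12 - 9\right) = 4 - -21 = 4 + 21 = 25$)
$Z{\left(V \right)} = 4 + V$
$k{\left(A,v \right)} = 4 + A$
$W{\left(T \right)} = \left(3 + T\right) \left(25 + T\right)$ ($W{\left(T \right)} = \left(T + 25\right) \left(T + \left(4 - 1\right)\right) = \left(25 + T\right) \left(T + 3\right) = \left(25 + T\right) \left(3 + T\right) = \left(3 + T\right) \left(25 + T\right)$)
$\frac{W{\left(1783 \right)}}{-1521832} = \frac{75 + 1783^{2} + 28 \cdot 1783}{-1521832} = \left(75 + 3179089 + 49924\right) \left(- \frac{1}{1521832}\right) = 3229088 \left(- \frac{1}{1521832}\right) = - \frac{403636}{190229}$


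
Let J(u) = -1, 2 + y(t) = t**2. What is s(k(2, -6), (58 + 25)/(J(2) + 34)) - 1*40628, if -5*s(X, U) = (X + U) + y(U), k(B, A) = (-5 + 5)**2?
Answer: -44245382/1089 ≈ -40629.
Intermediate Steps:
y(t) = -2 + t**2
k(B, A) = 0 (k(B, A) = 0**2 = 0)
s(X, U) = 2/5 - U/5 - X/5 - U**2/5 (s(X, U) = -((X + U) + (-2 + U**2))/5 = -((U + X) + (-2 + U**2))/5 = -(-2 + U + X + U**2)/5 = 2/5 - U/5 - X/5 - U**2/5)
s(k(2, -6), (58 + 25)/(J(2) + 34)) - 1*40628 = (2/5 - (58 + 25)/(5*(-1 + 34)) - 1/5*0 - (58 + 25)**2/(-1 + 34)**2/5) - 1*40628 = (2/5 - 83/(5*33) + 0 - (83/33)**2/5) - 40628 = (2/5 - 83/(5*33) + 0 - (83*(1/33))**2/5) - 40628 = (2/5 - 1/5*83/33 + 0 - (83/33)**2/5) - 40628 = (2/5 - 83/165 + 0 - 1/5*6889/1089) - 40628 = (2/5 - 83/165 + 0 - 6889/5445) - 40628 = -1490/1089 - 40628 = -44245382/1089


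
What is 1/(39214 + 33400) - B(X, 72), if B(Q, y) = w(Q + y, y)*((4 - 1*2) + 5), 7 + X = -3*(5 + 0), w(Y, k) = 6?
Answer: -3049787/72614 ≈ -42.000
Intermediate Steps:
X = -22 (X = -7 - 3*(5 + 0) = -7 - 3*5 = -7 - 15 = -22)
B(Q, y) = 42 (B(Q, y) = 6*((4 - 1*2) + 5) = 6*((4 - 2) + 5) = 6*(2 + 5) = 6*7 = 42)
1/(39214 + 33400) - B(X, 72) = 1/(39214 + 33400) - 1*42 = 1/72614 - 42 = -3049787/72614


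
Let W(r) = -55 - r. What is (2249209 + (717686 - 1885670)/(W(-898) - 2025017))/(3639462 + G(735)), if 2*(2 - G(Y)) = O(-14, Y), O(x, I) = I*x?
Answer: 2276395773175/3688661388983 ≈ 0.61713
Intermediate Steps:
G(Y) = 2 + 7*Y (G(Y) = 2 - Y*(-14)/2 = 2 - (-7)*Y = 2 + 7*Y)
(2249209 + (717686 - 1885670)/(W(-898) - 2025017))/(3639462 + G(735)) = (2249209 + (717686 - 1885670)/((-55 - 1*(-898)) - 2025017))/(3639462 + (2 + 7*735)) = (2249209 - 1167984/((-55 + 898) - 2025017))/(3639462 + (2 + 5145)) = (2249209 - 1167984/(843 - 2025017))/(3639462 + 5147) = (2249209 - 1167984/(-2024174))/3644609 = (2249209 - 1167984*(-1/2024174))*(1/3644609) = (2249209 + 583992/1012087)*(1/3644609) = (2276395773175/1012087)*(1/3644609) = 2276395773175/3688661388983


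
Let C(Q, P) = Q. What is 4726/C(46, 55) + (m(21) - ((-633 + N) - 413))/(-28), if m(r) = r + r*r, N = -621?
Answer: 17197/644 ≈ 26.703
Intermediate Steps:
m(r) = r + r²
4726/C(46, 55) + (m(21) - ((-633 + N) - 413))/(-28) = 4726/46 + (21*(1 + 21) - ((-633 - 621) - 413))/(-28) = 4726*(1/46) + (21*22 - (-1254 - 413))*(-1/28) = 2363/23 + (462 - 1*(-1667))*(-1/28) = 2363/23 + (462 + 1667)*(-1/28) = 2363/23 + 2129*(-1/28) = 2363/23 - 2129/28 = 17197/644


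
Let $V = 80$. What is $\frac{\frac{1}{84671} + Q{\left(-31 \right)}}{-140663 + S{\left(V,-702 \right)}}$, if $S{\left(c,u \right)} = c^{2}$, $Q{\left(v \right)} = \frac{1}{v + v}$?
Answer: $\frac{84609}{704827313326} \approx 1.2004 \cdot 10^{-7}$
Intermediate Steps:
$Q{\left(v \right)} = \frac{1}{2 v}$
$\frac{\frac{1}{84671} + Q{\left(-31 \right)}}{-140663 + S{\left(V,-702 \right)}} = \frac{\frac{1}{84671} + \frac{1}{2 \left(-31\right)}}{-140663 + 80^{2}} = \frac{\frac{1}{84671} + \frac{1}{2} \left(- \frac{1}{31}\right)}{-140663 + 6400} = \frac{\frac{1}{84671} - \frac{1}{62}}{-134263} = \left(- \frac{84609}{5249602}\right) \left(- \frac{1}{134263}\right) = \frac{84609}{704827313326}$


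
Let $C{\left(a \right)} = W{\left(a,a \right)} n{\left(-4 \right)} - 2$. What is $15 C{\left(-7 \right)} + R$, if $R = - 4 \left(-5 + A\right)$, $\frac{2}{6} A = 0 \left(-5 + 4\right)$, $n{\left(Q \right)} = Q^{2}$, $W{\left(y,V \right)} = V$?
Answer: $-1690$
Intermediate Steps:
$A = 0$ ($A = 3 \cdot 0 \left(-5 + 4\right) = 3 \cdot 0 \left(-1\right) = 3 \cdot 0 = 0$)
$R = 20$ ($R = - 4 \left(-5 + 0\right) = \left(-4\right) \left(-5\right) = 20$)
$C{\left(a \right)} = -2 + 16 a$ ($C{\left(a \right)} = a \left(-4\right)^{2} - 2 = a 16 - 2 = 16 a - 2 = -2 + 16 a$)
$15 C{\left(-7 \right)} + R = 15 \left(-2 + 16 \left(-7\right)\right) + 20 = 15 \left(-2 - 112\right) + 20 = 15 \left(-114\right) + 20 = -1710 + 20 = -1690$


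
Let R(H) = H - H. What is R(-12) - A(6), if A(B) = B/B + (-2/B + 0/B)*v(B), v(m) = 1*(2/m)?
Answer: -8/9 ≈ -0.88889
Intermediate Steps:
v(m) = 2/m
R(H) = 0
A(B) = 1 - 4/B² (A(B) = B/B + (-2/B + 0/B)*(2/B) = 1 + (-2/B + 0)*(2/B) = 1 + (-2/B)*(2/B) = 1 - 4/B²)
R(-12) - A(6) = 0 - (1 - 4/6²) = 0 - (1 - 4*1/36) = 0 - (1 - ⅑) = 0 - 1*8/9 = 0 - 8/9 = -8/9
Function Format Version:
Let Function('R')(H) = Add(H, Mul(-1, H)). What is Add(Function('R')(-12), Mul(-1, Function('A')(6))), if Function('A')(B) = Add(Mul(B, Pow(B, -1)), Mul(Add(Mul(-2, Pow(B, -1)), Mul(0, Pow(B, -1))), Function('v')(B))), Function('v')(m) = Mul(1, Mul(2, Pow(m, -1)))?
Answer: Rational(-8, 9) ≈ -0.88889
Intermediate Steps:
Function('v')(m) = Mul(2, Pow(m, -1))
Function('R')(H) = 0
Function('A')(B) = Add(1, Mul(-4, Pow(B, -2))) (Function('A')(B) = Add(Mul(B, Pow(B, -1)), Mul(Add(Mul(-2, Pow(B, -1)), Mul(0, Pow(B, -1))), Mul(2, Pow(B, -1)))) = Add(1, Mul(Add(Mul(-2, Pow(B, -1)), 0), Mul(2, Pow(B, -1)))) = Add(1, Mul(Mul(-2, Pow(B, -1)), Mul(2, Pow(B, -1)))) = Add(1, Mul(-4, Pow(B, -2))))
Add(Function('R')(-12), Mul(-1, Function('A')(6))) = Add(0, Mul(-1, Add(1, Mul(-4, Pow(6, -2))))) = Add(0, Mul(-1, Add(1, Mul(-4, Rational(1, 36))))) = Add(0, Mul(-1, Add(1, Rational(-1, 9)))) = Add(0, Mul(-1, Rational(8, 9))) = Add(0, Rational(-8, 9)) = Rational(-8, 9)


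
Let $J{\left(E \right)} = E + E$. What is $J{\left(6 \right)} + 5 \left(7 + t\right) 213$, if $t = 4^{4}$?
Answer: $280107$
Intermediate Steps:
$t = 256$
$J{\left(E \right)} = 2 E$
$J{\left(6 \right)} + 5 \left(7 + t\right) 213 = 2 \cdot 6 + 5 \left(7 + 256\right) 213 = 12 + 5 \cdot 263 \cdot 213 = 12 + 1315 \cdot 213 = 12 + 280095 = 280107$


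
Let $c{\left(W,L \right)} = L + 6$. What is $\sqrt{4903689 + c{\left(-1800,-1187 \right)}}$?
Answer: $2 \sqrt{1225627} \approx 2214.2$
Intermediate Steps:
$c{\left(W,L \right)} = 6 + L$
$\sqrt{4903689 + c{\left(-1800,-1187 \right)}} = \sqrt{4903689 + \left(6 - 1187\right)} = \sqrt{4903689 - 1181} = \sqrt{4902508} = 2 \sqrt{1225627}$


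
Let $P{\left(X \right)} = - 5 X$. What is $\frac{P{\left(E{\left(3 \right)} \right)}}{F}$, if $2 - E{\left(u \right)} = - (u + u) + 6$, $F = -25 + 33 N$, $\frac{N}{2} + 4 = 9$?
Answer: $- \frac{2}{61} \approx -0.032787$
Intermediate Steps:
$N = 10$ ($N = -8 + 2 \cdot 9 = -8 + 18 = 10$)
$F = 305$ ($F = -25 + 33 \cdot 10 = -25 + 330 = 305$)
$E{\left(u \right)} = -4 + 2 u$ ($E{\left(u \right)} = 2 - \left(- (u + u) + 6\right) = 2 - \left(- 2 u + 6\right) = 2 - \left(6 - 2 u\right) = 2 + \left(-6 + 2 u\right) = -4 + 2 u$)
$\frac{P{\left(E{\left(3 \right)} \right)}}{F} = \frac{\left(-5\right) \left(-4 + 2 \cdot 3\right)}{305} = - 5 \left(-4 + 6\right) \frac{1}{305} = \left(-5\right) 2 \cdot \frac{1}{305} = \left(-10\right) \frac{1}{305} = - \frac{2}{61}$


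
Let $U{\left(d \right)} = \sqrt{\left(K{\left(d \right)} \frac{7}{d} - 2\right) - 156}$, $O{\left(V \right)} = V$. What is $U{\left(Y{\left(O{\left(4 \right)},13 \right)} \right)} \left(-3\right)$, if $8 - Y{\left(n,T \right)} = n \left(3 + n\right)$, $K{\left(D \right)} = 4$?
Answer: $- \frac{3 i \sqrt{3985}}{5} \approx - 37.876 i$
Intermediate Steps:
$Y{\left(n,T \right)} = 8 - n \left(3 + n\right)$
$U{\left(d \right)} = \sqrt{-158 + \frac{28}{d}}$ ($U{\left(d \right)} = \sqrt{\left(4 \frac{7}{d} - 2\right) - 156} = \sqrt{\left(\frac{28}{d} - 2\right) - 156} = \sqrt{\left(-2 + \frac{28}{d}\right) - 156} = \sqrt{-158 + \frac{28}{d}}$)
$U{\left(Y{\left(O{\left(4 \right)},13 \right)} \right)} \left(-3\right) = \sqrt{-158 + \frac{28}{8 - 4^{2} - 12}} \left(-3\right) = \sqrt{-158 + \frac{28}{8 - 16 - 12}} \left(-3\right) = \sqrt{-158 + \frac{28}{-20}} \left(-3\right) = \sqrt{-158 + 28 \left(- \frac{1}{20}\right)} \left(-3\right) = \sqrt{-158 - \frac{7}{5}} \left(-3\right) = \sqrt{- \frac{797}{5}} \left(-3\right) = \frac{i \sqrt{3985}}{5} \left(-3\right) = - \frac{3 i \sqrt{3985}}{5}$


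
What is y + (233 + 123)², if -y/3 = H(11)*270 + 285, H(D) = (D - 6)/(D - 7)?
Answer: 249737/2 ≈ 1.2487e+5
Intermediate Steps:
H(D) = (-6 + D)/(-7 + D)
y = -3735/2 (y = -3*(((-6 + 11)/(-7 + 11))*270 + 285) = -3*((5/4)*270 + 285) = -3*(675/2 + 285) = -3*1245/2 = -3735/2 ≈ -1867.5)
y + (233 + 123)² = -3735/2 + (233 + 123)² = -3735/2 + 356² = -3735/2 + 126736 = 249737/2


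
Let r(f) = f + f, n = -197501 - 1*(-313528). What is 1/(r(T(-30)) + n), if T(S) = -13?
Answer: 1/116001 ≈ 8.6206e-6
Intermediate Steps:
n = 116027 (n = -197501 + 313528 = 116027)
r(f) = 2*f
1/(r(T(-30)) + n) = 1/(2*(-13) + 116027) = 1/(-26 + 116027) = 1/116001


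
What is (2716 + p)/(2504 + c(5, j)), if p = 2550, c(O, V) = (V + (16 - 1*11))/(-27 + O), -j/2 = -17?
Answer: 115852/55049 ≈ 2.1045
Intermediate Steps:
j = 34 (j = -2*(-17) = 34)
c(O, V) = (5 + V)/(-27 + O) (c(O, V) = (V + (16 - 11))/(-27 + O) = (V + 5)/(-27 + O) = (5 + V)/(-27 + O))
(2716 + p)/(2504 + c(5, j)) = (2716 + 2550)/(2504 + (5 + 34)/(-27 + 5)) = 5266/(2504 + 39/(-22)) = 5266/(2504 - 1/22*39) = 5266/(2504 - 39/22) = 5266/(55049/22) = 5266*(22/55049) = 115852/55049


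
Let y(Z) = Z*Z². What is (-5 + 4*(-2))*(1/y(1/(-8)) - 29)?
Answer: 7033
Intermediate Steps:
y(Z) = Z³
(-5 + 4*(-2))*(1/y(1/(-8)) - 29) = (-5 + 4*(-2))*(1/((1/(-8))³) - 29) = (-5 - 8)*(1/((1*(-⅛))³) - 29) = -13*(1/((-⅛)³) - 29) = -13*(1/(-1/512) - 29) = -13*(-512 - 29) = -13*(-541) = 7033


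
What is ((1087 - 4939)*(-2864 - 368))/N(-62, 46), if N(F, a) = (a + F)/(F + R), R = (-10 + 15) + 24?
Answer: 25677432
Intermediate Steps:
R = 29 (R = 5 + 24 = 29)
N(F, a) = (F + a)/(29 + F) (N(F, a) = (a + F)/(F + 29) = (F + a)/(29 + F))
((1087 - 4939)*(-2864 - 368))/N(-62, 46) = ((1087 - 4939)*(-2864 - 368))/(((-62 + 46)/(29 - 62))) = (-3852*(-3232))/((-16/(-33))) = 12449664/((-1/33*(-16))) = 12449664/(16/33) = 12449664*(33/16) = 25677432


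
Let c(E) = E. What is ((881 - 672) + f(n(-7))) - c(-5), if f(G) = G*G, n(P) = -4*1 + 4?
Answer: 214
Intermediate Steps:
n(P) = 0 (n(P) = -4 + 4 = 0)
f(G) = G²
((881 - 672) + f(n(-7))) - c(-5) = ((881 - 672) + 0²) - 1*(-5) = (209 + 0) + 5 = 209 + 5 = 214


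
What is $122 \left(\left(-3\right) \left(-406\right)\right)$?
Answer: $148596$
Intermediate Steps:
$122 \left(\left(-3\right) \left(-406\right)\right) = 122 \cdot 1218 = 148596$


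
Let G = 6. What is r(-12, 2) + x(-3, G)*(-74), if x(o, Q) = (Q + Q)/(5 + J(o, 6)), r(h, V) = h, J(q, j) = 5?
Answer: -504/5 ≈ -100.80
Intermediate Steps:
x(o, Q) = Q/5 (x(o, Q) = (Q + Q)/(5 + 5) = (2*Q)/10 = (2*Q)*(⅒) = Q/5)
r(-12, 2) + x(-3, G)*(-74) = -12 + ((⅕)*6)*(-74) = -12 + (6/5)*(-74) = -12 - 444/5 = -504/5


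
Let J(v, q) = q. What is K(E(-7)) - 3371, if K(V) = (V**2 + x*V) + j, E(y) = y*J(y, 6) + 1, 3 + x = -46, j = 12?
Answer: 331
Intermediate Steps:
x = -49 (x = -3 - 46 = -49)
E(y) = 1 + 6*y (E(y) = y*6 + 1 = 6*y + 1 = 1 + 6*y)
K(V) = 12 + V**2 - 49*V (K(V) = (V**2 - 49*V) + 12 = 12 + V**2 - 49*V)
K(E(-7)) - 3371 = (12 + (1 + 6*(-7))**2 - 49*(1 + 6*(-7))) - 3371 = (12 + (1 - 42)**2 - 49*(1 - 42)) - 3371 = (12 + (-41)**2 - 49*(-41)) - 3371 = (12 + 1681 + 2009) - 3371 = 3702 - 3371 = 331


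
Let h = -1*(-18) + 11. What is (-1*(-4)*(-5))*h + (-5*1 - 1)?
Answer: -586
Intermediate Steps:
h = 29 (h = 18 + 11 = 29)
(-1*(-4)*(-5))*h + (-5*1 - 1) = (-1*(-4)*(-5))*29 + (-5*1 - 1) = (4*(-5))*29 + (-5 - 1) = -20*29 - 6 = -580 - 6 = -586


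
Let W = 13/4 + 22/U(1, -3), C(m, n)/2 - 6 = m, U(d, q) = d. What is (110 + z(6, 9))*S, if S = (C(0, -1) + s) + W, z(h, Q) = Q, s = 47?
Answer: 40103/4 ≈ 10026.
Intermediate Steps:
C(m, n) = 12 + 2*m
W = 101/4 (W = 13/4 + 22/1 = 13*(1/4) + 22*1 = 13/4 + 22 = 101/4 ≈ 25.250)
S = 337/4 (S = ((12 + 2*0) + 47) + 101/4 = ((12 + 0) + 47) + 101/4 = (12 + 47) + 101/4 = 59 + 101/4 = 337/4 ≈ 84.250)
(110 + z(6, 9))*S = (110 + 9)*(337/4) = 119*(337/4) = 40103/4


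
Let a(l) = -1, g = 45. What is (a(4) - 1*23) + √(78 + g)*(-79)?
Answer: -24 - 79*√123 ≈ -900.15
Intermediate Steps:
(a(4) - 1*23) + √(78 + g)*(-79) = (-1 - 1*23) + √(78 + 45)*(-79) = (-1 - 23) + √123*(-79) = -24 - 79*√123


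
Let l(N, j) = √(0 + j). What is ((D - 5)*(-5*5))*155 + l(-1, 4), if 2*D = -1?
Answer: 42629/2 ≈ 21315.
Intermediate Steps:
D = -½ (D = (½)*(-1) = -½ ≈ -0.50000)
l(N, j) = √j
((D - 5)*(-5*5))*155 + l(-1, 4) = ((-½ - 5)*(-5*5))*155 + √4 = -11/2*(-25)*155 + 2 = (275/2)*155 + 2 = 42625/2 + 2 = 42629/2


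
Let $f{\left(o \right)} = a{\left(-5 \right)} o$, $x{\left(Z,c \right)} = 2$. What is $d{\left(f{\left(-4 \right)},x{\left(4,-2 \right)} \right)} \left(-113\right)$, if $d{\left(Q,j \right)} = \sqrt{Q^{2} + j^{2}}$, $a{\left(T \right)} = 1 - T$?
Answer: $- 226 \sqrt{145} \approx -2721.4$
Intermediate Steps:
$f{\left(o \right)} = 6 o$ ($f{\left(o \right)} = \left(1 - -5\right) o = \left(1 + 5\right) o = 6 o$)
$d{\left(f{\left(-4 \right)},x{\left(4,-2 \right)} \right)} \left(-113\right) = \sqrt{\left(6 \left(-4\right)\right)^{2} + 2^{2}} \left(-113\right) = \sqrt{\left(-24\right)^{2} + 4} \left(-113\right) = \sqrt{576 + 4} \left(-113\right) = \sqrt{580} \left(-113\right) = 2 \sqrt{145} \left(-113\right) = - 226 \sqrt{145}$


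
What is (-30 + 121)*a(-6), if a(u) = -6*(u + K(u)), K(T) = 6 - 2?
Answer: 1092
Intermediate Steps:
K(T) = 4
a(u) = -24 - 6*u (a(u) = -6*(u + 4) = -6*(4 + u) = -24 - 6*u)
(-30 + 121)*a(-6) = (-30 + 121)*(-24 - 6*(-6)) = 91*(-24 + 36) = 91*12 = 1092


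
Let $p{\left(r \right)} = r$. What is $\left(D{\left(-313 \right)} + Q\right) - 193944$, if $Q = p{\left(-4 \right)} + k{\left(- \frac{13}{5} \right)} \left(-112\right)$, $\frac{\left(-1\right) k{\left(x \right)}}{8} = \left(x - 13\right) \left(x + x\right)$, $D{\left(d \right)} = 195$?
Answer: $- \frac{3026737}{25} \approx -1.2107 \cdot 10^{5}$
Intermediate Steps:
$k{\left(x \right)} = - 16 x \left(-13 + x\right)$ ($k{\left(x \right)} = - 8 \left(x - 13\right) \left(x + x\right) = - 8 \left(-13 + x\right) 2 x = - 8 \cdot 2 x \left(-13 + x\right) = - 16 x \left(-13 + x\right)$)
$Q = \frac{1816988}{25}$ ($Q = -4 + 16 \left(- \frac{13}{5}\right) \left(13 - - \frac{13}{5}\right) \left(-112\right) = -4 + 16 \left(- \frac{13}{5}\right) \left(13 + \frac{13}{5}\right) \left(-112\right) = -4 + 16 \left(- \frac{13}{5}\right) \frac{78}{5} \left(-112\right) = -4 - - \frac{1817088}{25} = -4 + \frac{1817088}{25} = \frac{1816988}{25} \approx 72680.0$)
$\left(D{\left(-313 \right)} + Q\right) - 193944 = \left(195 + \frac{1816988}{25}\right) - 193944 = \frac{1821863}{25} - 193944 = - \frac{3026737}{25}$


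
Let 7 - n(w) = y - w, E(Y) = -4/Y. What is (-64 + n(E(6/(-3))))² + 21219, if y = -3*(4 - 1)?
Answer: 23335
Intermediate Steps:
y = -9 (y = -3*3 = -9)
n(w) = 16 + w (n(w) = 7 - (-9 - w) = 7 + (9 + w) = 16 + w)
(-64 + n(E(6/(-3))))² + 21219 = (-64 + (16 - 4/(6/(-3))))² + 21219 = (-64 + (16 - 4/(6*(-⅓))))² + 21219 = (-64 + (16 - 4/(-2)))² + 21219 = (-64 + (16 - 4*(-½)))² + 21219 = (-64 + (16 + 2))² + 21219 = (-64 + 18)² + 21219 = (-46)² + 21219 = 2116 + 21219 = 23335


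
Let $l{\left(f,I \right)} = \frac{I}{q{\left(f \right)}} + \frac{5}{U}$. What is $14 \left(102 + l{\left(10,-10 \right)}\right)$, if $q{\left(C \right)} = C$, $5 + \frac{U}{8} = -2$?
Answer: $\frac{5651}{4} \approx 1412.8$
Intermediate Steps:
$U = -56$ ($U = -40 + 8 \left(-2\right) = -40 - 16 = -56$)
$l{\left(f,I \right)} = - \frac{5}{56} + \frac{I}{f}$ ($l{\left(f,I \right)} = \frac{I}{f} + \frac{5}{-56} = \frac{I}{f} + 5 \left(- \frac{1}{56}\right) = \frac{I}{f} - \frac{5}{56} = - \frac{5}{56} + \frac{I}{f}$)
$14 \left(102 + l{\left(10,-10 \right)}\right) = 14 \left(102 - \left(\frac{5}{56} + \frac{10}{10}\right)\right) = 14 \left(102 - \frac{61}{56}\right) = 14 \cdot \frac{5651}{56} = \frac{5651}{4}$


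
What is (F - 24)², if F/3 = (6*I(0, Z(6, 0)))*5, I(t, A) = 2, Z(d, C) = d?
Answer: 24336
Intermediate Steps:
F = 180 (F = 3*((6*2)*5) = 3*(12*5) = 3*60 = 180)
(F - 24)² = (180 - 24)² = 156² = 24336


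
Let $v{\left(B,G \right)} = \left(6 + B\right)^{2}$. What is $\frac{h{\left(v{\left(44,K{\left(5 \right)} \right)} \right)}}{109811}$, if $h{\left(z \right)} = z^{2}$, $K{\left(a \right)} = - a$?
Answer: $\frac{6250000}{109811} \approx 56.916$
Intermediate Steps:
$\frac{h{\left(v{\left(44,K{\left(5 \right)} \right)} \right)}}{109811} = \frac{\left(\left(6 + 44\right)^{2}\right)^{2}}{109811} = \left(50^{2}\right)^{2} \cdot \frac{1}{109811} = 2500^{2} \cdot \frac{1}{109811} = 6250000 \cdot \frac{1}{109811} = \frac{6250000}{109811}$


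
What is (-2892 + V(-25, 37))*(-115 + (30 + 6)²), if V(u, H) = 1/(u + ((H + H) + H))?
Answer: -293727691/86 ≈ -3.4154e+6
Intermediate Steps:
V(u, H) = 1/(u + 3*H) (V(u, H) = 1/(u + (2*H + H)) = 1/(u + 3*H))
(-2892 + V(-25, 37))*(-115 + (30 + 6)²) = (-2892 + 1/(-25 + 3*37))*(-115 + (30 + 6)²) = (-2892 + 1/(-25 + 111))*(-115 + 36²) = (-2892 + 1/86)*(-115 + 1296) = (-2892 + 1/86)*1181 = -248711/86*1181 = -293727691/86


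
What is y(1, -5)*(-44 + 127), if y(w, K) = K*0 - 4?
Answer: -332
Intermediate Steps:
y(w, K) = -4 (y(w, K) = 0 - 4 = -4)
y(1, -5)*(-44 + 127) = -4*(-44 + 127) = -4*83 = -332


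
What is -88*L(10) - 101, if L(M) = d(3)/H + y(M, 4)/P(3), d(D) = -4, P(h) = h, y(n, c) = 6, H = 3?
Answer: -479/3 ≈ -159.67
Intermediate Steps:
L(M) = ⅔ (L(M) = -4/3 + 6/3 = -4*⅓ + 6*(⅓) = -4/3 + 2 = ⅔)
-88*L(10) - 101 = -88*⅔ - 101 = -176/3 - 101 = -479/3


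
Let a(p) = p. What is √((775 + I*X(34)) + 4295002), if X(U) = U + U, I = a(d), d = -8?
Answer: √4295233 ≈ 2072.5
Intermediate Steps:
I = -8
X(U) = 2*U
√((775 + I*X(34)) + 4295002) = √((775 - 16*34) + 4295002) = √((775 - 8*68) + 4295002) = √((775 - 544) + 4295002) = √(231 + 4295002) = √4295233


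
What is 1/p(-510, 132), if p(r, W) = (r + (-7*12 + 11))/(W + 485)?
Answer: -617/583 ≈ -1.0583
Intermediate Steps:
p(r, W) = (-73 + r)/(485 + W) (p(r, W) = (r + (-84 + 11))/(485 + W) = (r - 73)/(485 + W) = (-73 + r)/(485 + W))
1/p(-510, 132) = 1/((-73 - 510)/(485 + 132)) = 1/(-583/617) = -617/583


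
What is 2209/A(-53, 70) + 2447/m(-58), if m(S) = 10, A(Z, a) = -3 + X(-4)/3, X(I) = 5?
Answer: -28241/20 ≈ -1412.1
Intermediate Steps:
A(Z, a) = -4/3 (A(Z, a) = -3 + 5/3 = -4/3)
2209/A(-53, 70) + 2447/m(-58) = 2209/(-4/3) + 2447/10 = 2209*(-3/4) + 2447*(1/10) = -6627/4 + 2447/10 = -28241/20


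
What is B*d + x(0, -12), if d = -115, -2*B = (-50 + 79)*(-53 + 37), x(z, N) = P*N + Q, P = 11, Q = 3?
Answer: -26809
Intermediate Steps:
x(z, N) = 3 + 11*N (x(z, N) = 11*N + 3 = 3 + 11*N)
B = 232 (B = -(-50 + 79)*(-53 + 37)/2 = -29*(-16)/2 = -1/2*(-464) = 232)
B*d + x(0, -12) = 232*(-115) + (3 + 11*(-12)) = -26680 + (3 - 132) = -26680 - 129 = -26809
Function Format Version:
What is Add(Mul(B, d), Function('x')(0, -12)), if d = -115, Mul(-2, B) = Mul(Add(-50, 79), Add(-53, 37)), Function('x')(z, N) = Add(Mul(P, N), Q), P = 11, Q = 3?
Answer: -26809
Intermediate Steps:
Function('x')(z, N) = Add(3, Mul(11, N)) (Function('x')(z, N) = Add(Mul(11, N), 3) = Add(3, Mul(11, N)))
B = 232 (B = Mul(Rational(-1, 2), Mul(Add(-50, 79), Add(-53, 37))) = Mul(Rational(-1, 2), Mul(29, -16)) = Mul(Rational(-1, 2), -464) = 232)
Add(Mul(B, d), Function('x')(0, -12)) = Add(Mul(232, -115), Add(3, Mul(11, -12))) = Add(-26680, Add(3, -132)) = Add(-26680, -129) = -26809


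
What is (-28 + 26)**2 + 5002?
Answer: 5006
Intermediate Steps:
(-28 + 26)**2 + 5002 = (-2)**2 + 5002 = 4 + 5002 = 5006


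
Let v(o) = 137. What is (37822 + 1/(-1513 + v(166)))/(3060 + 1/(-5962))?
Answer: 155140394651/12551678672 ≈ 12.360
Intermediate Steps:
(37822 + 1/(-1513 + v(166)))/(3060 + 1/(-5962)) = (37822 + 1/(-1513 + 137))/(3060 + 1/(-5962)) = (37822 + 1/(-1376))/(3060 - 1/5962) = (37822 - 1/1376)/(18243719/5962) = (52043071/1376)*(5962/18243719) = 155140394651/12551678672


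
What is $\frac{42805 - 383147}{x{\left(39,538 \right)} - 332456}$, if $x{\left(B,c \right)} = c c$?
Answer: $\frac{170171}{21506} \approx 7.9127$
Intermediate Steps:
$x{\left(B,c \right)} = c^{2}$
$\frac{42805 - 383147}{x{\left(39,538 \right)} - 332456} = \frac{42805 - 383147}{538^{2} - 332456} = - \frac{340342}{289444 - 332456} = - \frac{340342}{-43012} = \left(-340342\right) \left(- \frac{1}{43012}\right) = \frac{170171}{21506}$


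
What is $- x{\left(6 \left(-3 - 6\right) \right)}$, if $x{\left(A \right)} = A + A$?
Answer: $108$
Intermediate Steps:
$x{\left(A \right)} = 2 A$
$- x{\left(6 \left(-3 - 6\right) \right)} = - 2 \cdot 6 \left(-3 - 6\right) = - 2 \cdot 6 \left(-9\right) = - 2 \left(-54\right) = \left(-1\right) \left(-108\right) = 108$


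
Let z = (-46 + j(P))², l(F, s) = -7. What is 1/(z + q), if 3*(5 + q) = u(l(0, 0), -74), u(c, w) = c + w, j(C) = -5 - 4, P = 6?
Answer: 1/2993 ≈ 0.00033411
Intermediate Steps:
j(C) = -9
z = 3025 (z = (-46 - 9)² = (-55)² = 3025)
q = -32 (q = -5 + (-7 - 74)/3 = -5 + (⅓)*(-81) = -5 - 27 = -32)
1/(z + q) = 1/(3025 - 32) = 1/2993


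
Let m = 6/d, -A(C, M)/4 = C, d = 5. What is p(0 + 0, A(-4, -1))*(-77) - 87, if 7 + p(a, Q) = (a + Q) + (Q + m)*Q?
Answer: -109852/5 ≈ -21970.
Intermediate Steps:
A(C, M) = -4*C
m = 6/5 ≈ 1.2000
p(a, Q) = -7 + Q + a + Q*(6/5 + Q) (p(a, Q) = -7 + ((a + Q) + (Q + 6/5)*Q) = -7 + ((Q + a) + (6/5 + Q)*Q) = -7 + ((Q + a) + Q*(6/5 + Q)) = -7 + (Q + a + Q*(6/5 + Q)) = -7 + Q + a + Q*(6/5 + Q))
p(0 + 0, A(-4, -1))*(-77) - 87 = (-7 + (0 + 0) + (-4*(-4))**2 + 11*(-4*(-4))/5)*(-77) - 87 = (-7 + 0 + 16**2 + (11/5)*16)*(-77) - 87 = (-7 + 0 + 256 + 176/5)*(-77) - 87 = (1421/5)*(-77) - 87 = -109417/5 - 87 = -109852/5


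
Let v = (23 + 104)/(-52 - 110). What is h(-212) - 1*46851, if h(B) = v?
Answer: -7589989/162 ≈ -46852.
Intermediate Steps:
v = -127/162 (v = 127/(-162) = 127*(-1/162) = -127/162 ≈ -0.78395)
h(B) = -127/162
h(-212) - 1*46851 = -127/162 - 1*46851 = -127/162 - 46851 = -7589989/162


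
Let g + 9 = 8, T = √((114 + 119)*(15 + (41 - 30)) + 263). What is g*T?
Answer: -7*√129 ≈ -79.505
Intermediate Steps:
T = 7*√129 (T = √(233*(15 + 11) + 263) = √(233*26 + 263) = √(6058 + 263) = √6321 = 7*√129 ≈ 79.505)
g = -1 (g = -9 + 8 = -1)
g*T = -7*√129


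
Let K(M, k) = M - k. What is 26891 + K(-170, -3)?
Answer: 26724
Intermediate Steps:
26891 + K(-170, -3) = 26891 + (-170 - 1*(-3)) = 26891 + (-170 + 3) = 26891 - 167 = 26724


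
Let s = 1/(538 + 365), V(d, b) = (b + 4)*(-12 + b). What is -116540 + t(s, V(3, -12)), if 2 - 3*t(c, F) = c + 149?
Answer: -315839602/2709 ≈ -1.1659e+5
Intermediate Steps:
V(d, b) = (-12 + b)*(4 + b) (V(d, b) = (4 + b)*(-12 + b) = (-12 + b)*(4 + b))
s = 1/903 ≈ 0.0011074
t(c, F) = -49 - c/3 (t(c, F) = 2/3 - (c + 149)/3 = 2/3 - (149 + c)/3 = 2/3 + (-149/3 - c/3) = -49 - c/3)
-116540 + t(s, V(3, -12)) = -116540 + (-49 - 1/3*1/903) = -116540 + (-49 - 1/2709) = -116540 - 132742/2709 = -315839602/2709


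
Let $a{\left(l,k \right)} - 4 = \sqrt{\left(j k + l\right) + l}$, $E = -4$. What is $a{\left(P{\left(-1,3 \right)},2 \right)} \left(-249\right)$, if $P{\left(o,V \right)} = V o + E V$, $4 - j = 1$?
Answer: $-996 - 498 i \sqrt{6} \approx -996.0 - 1219.8 i$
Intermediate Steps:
$j = 3$ ($j = 4 - 1 = 3$)
$P{\left(o,V \right)} = - 4 V + V o$ ($P{\left(o,V \right)} = V o - 4 V = - 4 V + V o$)
$a{\left(l,k \right)} = 4 + \sqrt{2 l + 3 k}$ ($a{\left(l,k \right)} = 4 + \sqrt{\left(3 k + l\right) + l} = 4 + \sqrt{\left(l + 3 k\right) + l} = 4 + \sqrt{2 l + 3 k}$)
$a{\left(P{\left(-1,3 \right)},2 \right)} \left(-249\right) = \left(4 + \sqrt{2 \cdot 3 \left(-4 - 1\right) + 3 \cdot 2}\right) \left(-249\right) = \left(4 + \sqrt{2 \cdot 3 \left(-5\right) + 6}\right) \left(-249\right) = \left(4 + \sqrt{2 \left(-15\right) + 6}\right) \left(-249\right) = \left(4 + \sqrt{-30 + 6}\right) \left(-249\right) = \left(4 + \sqrt{-24}\right) \left(-249\right) = \left(4 + 2 i \sqrt{6}\right) \left(-249\right) = -996 - 498 i \sqrt{6}$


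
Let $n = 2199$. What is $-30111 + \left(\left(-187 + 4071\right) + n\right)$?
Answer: $-24028$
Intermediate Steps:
$-30111 + \left(\left(-187 + 4071\right) + n\right) = -30111 + \left(\left(-187 + 4071\right) + 2199\right) = -30111 + \left(3884 + 2199\right) = -30111 + 6083 = -24028$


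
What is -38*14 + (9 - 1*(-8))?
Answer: -515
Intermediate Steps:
-38*14 + (9 - 1*(-8)) = -532 + (9 + 8) = -532 + 17 = -515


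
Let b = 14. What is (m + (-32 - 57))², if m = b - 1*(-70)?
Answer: 25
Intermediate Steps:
m = 84 (m = 14 - 1*(-70) = 14 + 70 = 84)
(m + (-32 - 57))² = (84 + (-32 - 57))² = (84 - 89)² = (-5)² = 25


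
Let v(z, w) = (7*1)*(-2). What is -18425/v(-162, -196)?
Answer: 18425/14 ≈ 1316.1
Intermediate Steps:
v(z, w) = -14 (v(z, w) = 7*(-2) = -14)
-18425/v(-162, -196) = -18425/(-14) = -18425*(-1/14) = 18425/14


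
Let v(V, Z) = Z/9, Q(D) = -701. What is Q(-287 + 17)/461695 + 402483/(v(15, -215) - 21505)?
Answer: -66902212957/3578320928 ≈ -18.697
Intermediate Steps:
v(V, Z) = Z/9 (v(V, Z) = Z*(⅑) = Z/9)
Q(-287 + 17)/461695 + 402483/(v(15, -215) - 21505) = -701/461695 + 402483/((⅑)*(-215) - 21505) = -701*1/461695 + 402483/(-215/9 - 21505) = -701/461695 + 402483/(-193760/9) = -701/461695 + 402483*(-9/193760) = -701/461695 - 3622347/193760 = -66902212957/3578320928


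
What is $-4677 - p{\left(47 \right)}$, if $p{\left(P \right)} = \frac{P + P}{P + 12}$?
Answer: $- \frac{276037}{59} \approx -4678.6$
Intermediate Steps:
$p{\left(P \right)} = \frac{2 P}{12 + P}$
$-4677 - p{\left(47 \right)} = -4677 - 2 \cdot 47 \frac{1}{12 + 47} = -4677 - 2 \cdot 47 \cdot \frac{1}{59} = -4677 - \frac{94}{59} = - \frac{276037}{59}$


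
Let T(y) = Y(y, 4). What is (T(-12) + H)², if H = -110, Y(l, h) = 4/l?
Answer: 109561/9 ≈ 12173.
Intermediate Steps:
T(y) = 4/y
(T(-12) + H)² = (4/(-12) - 110)² = (4*(-1/12) - 110)² = (-⅓ - 110)² = (-331/3)² = 109561/9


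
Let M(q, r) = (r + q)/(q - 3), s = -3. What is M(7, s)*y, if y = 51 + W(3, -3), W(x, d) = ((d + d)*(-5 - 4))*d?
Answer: -111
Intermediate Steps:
M(q, r) = (q + r)/(-3 + q)
W(x, d) = -18*d**2 (W(x, d) = ((2*d)*(-9))*d = (-18*d)*d = -18*d**2)
y = -111 (y = 51 - 18*(-3)**2 = 51 - 18*9 = 51 - 162 = -111)
M(7, s)*y = ((7 - 3)/(-3 + 7))*(-111) = (4/4)*(-111) = ((1/4)*4)*(-111) = 1*(-111) = -111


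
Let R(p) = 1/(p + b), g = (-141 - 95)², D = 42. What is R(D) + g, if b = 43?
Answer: 4734161/85 ≈ 55696.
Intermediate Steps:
g = 55696 (g = (-236)² = 55696)
R(p) = 1/(43 + p) (R(p) = 1/(p + 43) = 1/(43 + p))
R(D) + g = 1/(43 + 42) + 55696 = 1/85 + 55696 = 4734161/85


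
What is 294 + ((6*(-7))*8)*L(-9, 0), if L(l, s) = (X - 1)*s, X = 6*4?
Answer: 294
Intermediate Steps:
X = 24
L(l, s) = 23*s (L(l, s) = (24 - 1)*s = 23*s)
294 + ((6*(-7))*8)*L(-9, 0) = 294 + ((6*(-7))*8)*(23*0) = 294 - 42*8*0 = 294 - 336*0 = 294 + 0 = 294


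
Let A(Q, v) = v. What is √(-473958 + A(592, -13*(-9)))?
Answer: 3*I*√52649 ≈ 688.36*I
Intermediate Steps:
√(-473958 + A(592, -13*(-9))) = √(-473958 - 13*(-9)) = √(-473958 + 117) = √(-473841) = 3*I*√52649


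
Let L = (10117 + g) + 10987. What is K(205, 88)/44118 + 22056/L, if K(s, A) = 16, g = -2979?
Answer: 486678304/399819375 ≈ 1.2172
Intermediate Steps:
L = 18125 (L = (10117 - 2979) + 10987 = 7138 + 10987 = 18125)
K(205, 88)/44118 + 22056/L = 16/44118 + 22056/18125 = 16*(1/44118) + 22056*(1/18125) = 8/22059 + 22056/18125 = 486678304/399819375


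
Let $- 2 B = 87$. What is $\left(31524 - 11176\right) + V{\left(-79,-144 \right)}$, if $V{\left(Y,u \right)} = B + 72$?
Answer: $\frac{40753}{2} \approx 20377.0$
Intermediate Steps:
$B = - \frac{87}{2}$ ($B = \left(- \frac{1}{2}\right) 87 = - \frac{87}{2} \approx -43.5$)
$V{\left(Y,u \right)} = \frac{57}{2}$ ($V{\left(Y,u \right)} = - \frac{87}{2} + 72 = \frac{57}{2}$)
$\left(31524 - 11176\right) + V{\left(-79,-144 \right)} = \left(31524 - 11176\right) + \frac{57}{2} = 20348 + \frac{57}{2} = \frac{40753}{2}$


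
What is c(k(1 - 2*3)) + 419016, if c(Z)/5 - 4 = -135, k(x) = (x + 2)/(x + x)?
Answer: 418361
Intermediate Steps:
k(x) = (2 + x)/(2*x) (k(x) = (2 + x)/((2*x)) = (2 + x)*(1/(2*x)) = (2 + x)/(2*x))
c(Z) = -655 (c(Z) = 20 + 5*(-135) = 20 - 675 = -655)
c(k(1 - 2*3)) + 419016 = -655 + 419016 = 418361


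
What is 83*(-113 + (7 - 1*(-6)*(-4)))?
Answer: -10790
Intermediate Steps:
83*(-113 + (7 - 1*(-6)*(-4))) = 83*(-113 + (7 + 6*(-4))) = 83*(-113 + (7 - 24)) = 83*(-113 - 17) = 83*(-130) = -10790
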